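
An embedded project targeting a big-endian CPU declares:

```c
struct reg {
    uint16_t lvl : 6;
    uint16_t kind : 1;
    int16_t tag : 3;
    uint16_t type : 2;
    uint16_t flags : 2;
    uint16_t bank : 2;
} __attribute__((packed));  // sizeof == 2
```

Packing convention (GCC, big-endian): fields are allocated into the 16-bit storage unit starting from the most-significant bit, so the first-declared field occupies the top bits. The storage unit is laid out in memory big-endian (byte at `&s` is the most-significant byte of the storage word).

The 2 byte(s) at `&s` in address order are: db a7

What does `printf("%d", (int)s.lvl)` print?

54

[0]=0xdb [1]=0xa7 (big-endian) → word 0xdba7
lvl:6 @ bit 10 → (0xdba7>>10)&0x3f = 0x36  ←
kind:1 @ bit 9 → (0xdba7>>9)&0x1 = 0x1
tag:3 @ bit 6 → (0xdba7>>6)&0x7 = 0x6
type:2 @ bit 4 → (0xdba7>>4)&0x3 = 0x2
flags:2 @ bit 2 → (0xdba7>>2)&0x3 = 0x1
bank:2 @ bit 0 → (0xdba7>>0)&0x3 = 0x3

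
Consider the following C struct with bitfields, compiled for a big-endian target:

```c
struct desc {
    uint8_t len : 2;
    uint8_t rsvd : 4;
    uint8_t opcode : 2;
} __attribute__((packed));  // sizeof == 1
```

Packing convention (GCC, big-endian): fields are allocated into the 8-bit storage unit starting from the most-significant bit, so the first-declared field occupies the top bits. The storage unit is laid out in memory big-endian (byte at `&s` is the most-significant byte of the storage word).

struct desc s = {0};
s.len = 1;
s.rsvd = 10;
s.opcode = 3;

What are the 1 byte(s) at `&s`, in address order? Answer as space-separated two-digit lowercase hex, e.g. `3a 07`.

len (2b) val=1 bits=0x1 at bit 6: 0x40
rsvd (4b) val=10 bits=0xa at bit 2: 0x68
opcode (2b) val=3 bits=0x3 at bit 0: 0x6b
word = 0x6b → big-endian bytes:
  [0]=0x6b

6b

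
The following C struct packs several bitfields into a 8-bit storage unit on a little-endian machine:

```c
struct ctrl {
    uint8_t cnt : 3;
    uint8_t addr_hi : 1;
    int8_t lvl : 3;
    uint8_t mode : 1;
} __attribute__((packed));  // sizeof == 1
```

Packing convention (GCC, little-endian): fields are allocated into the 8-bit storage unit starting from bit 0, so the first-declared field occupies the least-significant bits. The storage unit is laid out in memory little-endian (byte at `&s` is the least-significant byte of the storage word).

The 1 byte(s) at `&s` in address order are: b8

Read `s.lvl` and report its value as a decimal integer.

[0]=0xb8 (little-endian) → word 0xb8
cnt:3 @ bit 0 → (0xb8>>0)&0x7 = 0x0
addr_hi:1 @ bit 3 → (0xb8>>3)&0x1 = 0x1
lvl:3 @ bit 4 → (0xb8>>4)&0x7 = 0x3  ←
mode:1 @ bit 7 → (0xb8>>7)&0x1 = 0x1
lvl signed 3b, MSB=0: value = 3

3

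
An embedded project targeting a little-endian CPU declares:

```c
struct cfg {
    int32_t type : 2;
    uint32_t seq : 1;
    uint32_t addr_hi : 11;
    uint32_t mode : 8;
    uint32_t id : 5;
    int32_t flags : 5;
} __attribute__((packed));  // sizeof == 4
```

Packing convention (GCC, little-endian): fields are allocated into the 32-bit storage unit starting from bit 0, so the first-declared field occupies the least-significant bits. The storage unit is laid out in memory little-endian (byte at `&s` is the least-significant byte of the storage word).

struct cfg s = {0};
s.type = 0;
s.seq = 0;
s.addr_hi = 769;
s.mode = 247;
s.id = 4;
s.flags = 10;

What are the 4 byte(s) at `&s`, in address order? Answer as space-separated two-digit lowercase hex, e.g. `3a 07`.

[0+:2] type=0 & 0x3 = 0x0; word=0x00000000
[2+:1] seq=0 & 0x1 = 0x0; word=0x00000000
[3+:11] addr_hi=769 & 0x7ff = 0x301; word=0x00001808
[14+:8] mode=247 & 0xff = 0xf7; word=0x003dd808
[22+:5] id=4 & 0x1f = 0x4; word=0x013dd808
[27+:5] flags=10 & 0x1f = 0xa; word=0x513dd808
word = 0x513dd808 → little-endian bytes:
  [0]=0x08  [1]=0xd8  [2]=0x3d  [3]=0x51

08 d8 3d 51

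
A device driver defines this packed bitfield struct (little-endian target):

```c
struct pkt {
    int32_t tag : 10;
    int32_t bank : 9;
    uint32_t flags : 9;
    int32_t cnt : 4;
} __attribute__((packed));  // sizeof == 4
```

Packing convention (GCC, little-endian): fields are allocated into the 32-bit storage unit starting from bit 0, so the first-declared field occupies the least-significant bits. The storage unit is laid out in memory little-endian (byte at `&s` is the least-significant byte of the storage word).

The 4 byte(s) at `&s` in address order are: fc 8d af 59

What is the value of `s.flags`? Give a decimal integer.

[0]=0xfc [1]=0x8d [2]=0xaf [3]=0x59 (little-endian) → word 0x59af8dfc
tag [0+:10] = (word>>0) & 0x3ff = 508
bank [10+:9] = (word>>10) & 0x1ff = 483
flags [19+:9] = (word>>19) & 0x1ff = 309  ←
cnt [28+:4] = (word>>28) & 0xf = 5

309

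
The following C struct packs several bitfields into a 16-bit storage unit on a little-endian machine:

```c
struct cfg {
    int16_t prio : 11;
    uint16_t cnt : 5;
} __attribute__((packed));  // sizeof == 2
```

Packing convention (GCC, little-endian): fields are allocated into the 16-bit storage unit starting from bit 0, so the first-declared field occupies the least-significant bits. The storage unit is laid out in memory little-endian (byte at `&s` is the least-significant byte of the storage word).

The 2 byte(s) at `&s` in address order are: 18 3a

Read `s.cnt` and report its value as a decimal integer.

[0]=0x18 [1]=0x3a (little-endian) → word 0x3a18
prio:11 @ bit 0 → (0x3a18>>0)&0x7ff = 0x218
cnt:5 @ bit 11 → (0x3a18>>11)&0x1f = 0x7  ←

7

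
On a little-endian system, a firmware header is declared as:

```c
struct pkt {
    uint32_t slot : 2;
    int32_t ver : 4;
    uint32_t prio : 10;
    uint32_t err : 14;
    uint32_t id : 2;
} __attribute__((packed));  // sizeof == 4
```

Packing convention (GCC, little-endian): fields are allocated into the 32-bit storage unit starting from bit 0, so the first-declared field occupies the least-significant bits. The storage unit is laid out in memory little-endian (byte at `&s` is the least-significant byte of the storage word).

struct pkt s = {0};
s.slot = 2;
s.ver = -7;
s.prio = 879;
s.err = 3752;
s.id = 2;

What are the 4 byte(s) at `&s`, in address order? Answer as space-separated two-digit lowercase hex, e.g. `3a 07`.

e6 db a8 8e

[0+:2] slot=2 & 0x3 = 0x2; word=0x00000002
[2+:4] ver=-7 & 0xf = 0x9; word=0x00000026
[6+:10] prio=879 & 0x3ff = 0x36f; word=0x0000dbe6
[16+:14] err=3752 & 0x3fff = 0xea8; word=0x0ea8dbe6
[30+:2] id=2 & 0x3 = 0x2; word=0x8ea8dbe6
word = 0x8ea8dbe6 → little-endian bytes:
  [0]=0xe6  [1]=0xdb  [2]=0xa8  [3]=0x8e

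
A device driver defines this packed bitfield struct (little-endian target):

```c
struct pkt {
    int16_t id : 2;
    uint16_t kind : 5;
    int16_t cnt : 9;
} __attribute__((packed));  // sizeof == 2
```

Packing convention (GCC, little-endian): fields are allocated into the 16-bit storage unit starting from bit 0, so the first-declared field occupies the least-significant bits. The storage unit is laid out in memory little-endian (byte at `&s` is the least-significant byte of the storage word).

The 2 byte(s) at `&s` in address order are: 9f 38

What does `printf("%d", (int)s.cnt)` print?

[0]=0x9f [1]=0x38 (little-endian) → word 0x389f
id:2 @ bit 0 → (0x389f>>0)&0x3 = 0x3
kind:5 @ bit 2 → (0x389f>>2)&0x1f = 0x7
cnt:9 @ bit 7 → (0x389f>>7)&0x1ff = 0x71  ←
cnt signed 9b, MSB=0: value = 113

113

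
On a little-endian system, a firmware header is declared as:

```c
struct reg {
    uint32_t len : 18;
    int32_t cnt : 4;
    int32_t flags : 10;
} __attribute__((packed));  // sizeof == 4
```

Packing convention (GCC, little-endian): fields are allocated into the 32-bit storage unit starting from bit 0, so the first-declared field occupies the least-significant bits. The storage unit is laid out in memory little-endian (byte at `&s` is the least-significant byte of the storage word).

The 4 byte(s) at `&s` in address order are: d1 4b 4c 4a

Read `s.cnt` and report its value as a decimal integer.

[0]=0xd1 [1]=0x4b [2]=0x4c [3]=0x4a (little-endian) → word 0x4a4c4bd1
len:18 @ bit 0 → (0x4a4c4bd1>>0)&0x3ffff = 0x4bd1
cnt:4 @ bit 18 → (0x4a4c4bd1>>18)&0xf = 0x3  ←
flags:10 @ bit 22 → (0x4a4c4bd1>>22)&0x3ff = 0x129
cnt signed 4b, MSB=0: value = 3

3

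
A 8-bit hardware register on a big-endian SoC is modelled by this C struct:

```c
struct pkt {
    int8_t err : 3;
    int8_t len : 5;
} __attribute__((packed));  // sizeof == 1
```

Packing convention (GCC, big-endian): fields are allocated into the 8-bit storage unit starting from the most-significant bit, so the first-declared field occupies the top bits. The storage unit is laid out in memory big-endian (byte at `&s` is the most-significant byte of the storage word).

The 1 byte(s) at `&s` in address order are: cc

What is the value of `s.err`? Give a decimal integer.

-2

[0]=0xcc (big-endian) → word 0xcc
err [5+:3] = (word>>5) & 0x7 = 6  ←
len [0+:5] = (word>>0) & 0x1f = 12
err signed 3b, MSB=1: 6 - 8 = -2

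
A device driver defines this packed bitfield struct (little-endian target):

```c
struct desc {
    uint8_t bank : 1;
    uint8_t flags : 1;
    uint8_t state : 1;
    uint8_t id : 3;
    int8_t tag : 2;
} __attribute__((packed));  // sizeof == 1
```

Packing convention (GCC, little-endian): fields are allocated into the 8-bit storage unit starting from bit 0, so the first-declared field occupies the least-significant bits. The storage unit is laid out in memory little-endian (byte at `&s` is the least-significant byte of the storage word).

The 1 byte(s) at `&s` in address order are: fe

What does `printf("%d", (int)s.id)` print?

[0]=0xfe (little-endian) → word 0xfe
bank:1 @ bit 0 → (0xfe>>0)&0x1 = 0x0
flags:1 @ bit 1 → (0xfe>>1)&0x1 = 0x1
state:1 @ bit 2 → (0xfe>>2)&0x1 = 0x1
id:3 @ bit 3 → (0xfe>>3)&0x7 = 0x7  ←
tag:2 @ bit 6 → (0xfe>>6)&0x3 = 0x3

7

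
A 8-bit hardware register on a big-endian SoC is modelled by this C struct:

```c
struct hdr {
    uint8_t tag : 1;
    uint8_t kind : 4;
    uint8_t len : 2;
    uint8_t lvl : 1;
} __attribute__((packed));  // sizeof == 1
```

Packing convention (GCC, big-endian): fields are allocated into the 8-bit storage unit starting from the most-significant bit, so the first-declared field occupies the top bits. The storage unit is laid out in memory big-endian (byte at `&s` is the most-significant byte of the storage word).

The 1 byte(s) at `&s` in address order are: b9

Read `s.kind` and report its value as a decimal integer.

7

[0]=0xb9 (big-endian) → word 0xb9
tag [7+:1] = (word>>7) & 0x1 = 1
kind [3+:4] = (word>>3) & 0xf = 7  ←
len [1+:2] = (word>>1) & 0x3 = 0
lvl [0+:1] = (word>>0) & 0x1 = 1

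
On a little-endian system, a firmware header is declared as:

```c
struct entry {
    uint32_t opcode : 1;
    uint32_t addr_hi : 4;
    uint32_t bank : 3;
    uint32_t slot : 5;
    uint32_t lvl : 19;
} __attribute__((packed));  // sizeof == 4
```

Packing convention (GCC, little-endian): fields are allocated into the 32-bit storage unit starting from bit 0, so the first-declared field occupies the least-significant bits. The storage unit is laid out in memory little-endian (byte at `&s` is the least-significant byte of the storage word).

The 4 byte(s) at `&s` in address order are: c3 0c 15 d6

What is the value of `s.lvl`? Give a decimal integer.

438440

[0]=0xc3 [1]=0x0c [2]=0x15 [3]=0xd6 (little-endian) → word 0xd6150cc3
opcode [0+:1] = (word>>0) & 0x1 = 1
addr_hi [1+:4] = (word>>1) & 0xf = 1
bank [5+:3] = (word>>5) & 0x7 = 6
slot [8+:5] = (word>>8) & 0x1f = 12
lvl [13+:19] = (word>>13) & 0x7ffff = 438440  ←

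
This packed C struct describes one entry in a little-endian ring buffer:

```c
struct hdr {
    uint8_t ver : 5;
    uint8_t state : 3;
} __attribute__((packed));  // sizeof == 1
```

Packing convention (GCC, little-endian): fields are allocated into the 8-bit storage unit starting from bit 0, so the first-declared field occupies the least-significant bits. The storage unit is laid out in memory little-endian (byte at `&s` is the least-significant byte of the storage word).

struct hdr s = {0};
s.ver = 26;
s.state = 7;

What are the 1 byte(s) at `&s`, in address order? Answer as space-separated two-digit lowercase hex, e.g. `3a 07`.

[0+:5] ver=26 & 0x1f = 0x1a; word=0x1a
[5+:3] state=7 & 0x7 = 0x7; word=0xfa
word = 0xfa → little-endian bytes:
  [0]=0xfa

fa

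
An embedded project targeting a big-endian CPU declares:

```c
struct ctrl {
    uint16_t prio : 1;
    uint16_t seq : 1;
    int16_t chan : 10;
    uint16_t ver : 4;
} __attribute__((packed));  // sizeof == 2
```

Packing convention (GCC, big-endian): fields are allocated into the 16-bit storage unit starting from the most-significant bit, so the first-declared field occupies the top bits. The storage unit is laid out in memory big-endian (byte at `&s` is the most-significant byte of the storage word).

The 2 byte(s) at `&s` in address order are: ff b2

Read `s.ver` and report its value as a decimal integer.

2

[0]=0xff [1]=0xb2 (big-endian) → word 0xffb2
prio [15+:1] = (word>>15) & 0x1 = 1
seq [14+:1] = (word>>14) & 0x1 = 1
chan [4+:10] = (word>>4) & 0x3ff = 1019
ver [0+:4] = (word>>0) & 0xf = 2  ←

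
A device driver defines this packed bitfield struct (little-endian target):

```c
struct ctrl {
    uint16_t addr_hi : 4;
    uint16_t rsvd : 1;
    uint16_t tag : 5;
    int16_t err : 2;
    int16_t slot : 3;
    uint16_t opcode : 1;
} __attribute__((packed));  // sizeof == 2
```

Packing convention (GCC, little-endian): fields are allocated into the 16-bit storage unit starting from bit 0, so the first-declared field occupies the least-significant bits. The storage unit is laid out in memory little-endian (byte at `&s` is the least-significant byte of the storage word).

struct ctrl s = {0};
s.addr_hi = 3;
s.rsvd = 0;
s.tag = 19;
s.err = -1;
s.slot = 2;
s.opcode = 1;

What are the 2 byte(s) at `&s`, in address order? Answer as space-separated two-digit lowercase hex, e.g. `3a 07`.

addr_hi (4b) val=3 bits=0x3 at bit 0: 0x0003
rsvd (1b) val=0 bits=0x0 at bit 4: 0x0003
tag (5b) val=19 bits=0x13 at bit 5: 0x0263
err (2b) val=-1 bits=0x3 at bit 10: 0x0e63
slot (3b) val=2 bits=0x2 at bit 12: 0x2e63
opcode (1b) val=1 bits=0x1 at bit 15: 0xae63
word = 0xae63 → little-endian bytes:
  [0]=0x63  [1]=0xae

63 ae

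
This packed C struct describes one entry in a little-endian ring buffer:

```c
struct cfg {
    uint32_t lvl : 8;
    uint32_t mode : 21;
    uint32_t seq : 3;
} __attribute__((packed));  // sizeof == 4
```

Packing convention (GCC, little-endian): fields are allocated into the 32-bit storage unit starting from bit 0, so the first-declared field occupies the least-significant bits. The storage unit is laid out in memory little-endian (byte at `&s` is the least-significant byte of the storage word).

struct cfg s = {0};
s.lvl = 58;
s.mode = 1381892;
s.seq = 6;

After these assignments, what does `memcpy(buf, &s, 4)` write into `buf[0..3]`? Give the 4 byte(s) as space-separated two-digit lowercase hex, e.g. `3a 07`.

3a 04 16 d5

[0+:8] lvl=58 & 0xff = 0x3a; word=0x0000003a
[8+:21] mode=1381892 & 0x1fffff = 0x151604; word=0x1516043a
[29+:3] seq=6 & 0x7 = 0x6; word=0xd516043a
word = 0xd516043a → little-endian bytes:
  [0]=0x3a  [1]=0x04  [2]=0x16  [3]=0xd5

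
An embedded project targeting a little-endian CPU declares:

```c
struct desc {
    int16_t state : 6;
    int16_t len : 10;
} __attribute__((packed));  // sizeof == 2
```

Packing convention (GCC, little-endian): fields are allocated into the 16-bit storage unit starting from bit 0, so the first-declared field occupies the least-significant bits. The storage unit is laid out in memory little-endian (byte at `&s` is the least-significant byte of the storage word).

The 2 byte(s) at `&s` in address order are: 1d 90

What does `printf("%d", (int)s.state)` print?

29

[0]=0x1d [1]=0x90 (little-endian) → word 0x901d
state:6 @ bit 0 → (0x901d>>0)&0x3f = 0x1d  ←
len:10 @ bit 6 → (0x901d>>6)&0x3ff = 0x240
state signed 6b, MSB=0: value = 29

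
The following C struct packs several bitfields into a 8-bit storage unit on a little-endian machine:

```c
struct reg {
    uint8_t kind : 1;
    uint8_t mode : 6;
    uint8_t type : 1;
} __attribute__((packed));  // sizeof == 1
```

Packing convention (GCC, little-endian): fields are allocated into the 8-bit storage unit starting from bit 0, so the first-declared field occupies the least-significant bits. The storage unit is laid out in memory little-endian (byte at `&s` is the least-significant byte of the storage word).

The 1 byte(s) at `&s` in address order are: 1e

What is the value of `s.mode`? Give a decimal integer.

15

[0]=0x1e (little-endian) → word 0x1e
kind:1 @ bit 0 → (0x1e>>0)&0x1 = 0x0
mode:6 @ bit 1 → (0x1e>>1)&0x3f = 0xf  ←
type:1 @ bit 7 → (0x1e>>7)&0x1 = 0x0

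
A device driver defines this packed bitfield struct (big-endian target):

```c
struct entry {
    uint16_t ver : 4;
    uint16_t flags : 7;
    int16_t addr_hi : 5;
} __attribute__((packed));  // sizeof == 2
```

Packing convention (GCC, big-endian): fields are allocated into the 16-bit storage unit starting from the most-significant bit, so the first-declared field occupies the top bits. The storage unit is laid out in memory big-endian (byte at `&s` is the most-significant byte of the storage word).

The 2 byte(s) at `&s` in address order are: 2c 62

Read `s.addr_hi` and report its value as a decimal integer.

[0]=0x2c [1]=0x62 (big-endian) → word 0x2c62
ver:4 @ bit 12 → (0x2c62>>12)&0xf = 0x2
flags:7 @ bit 5 → (0x2c62>>5)&0x7f = 0x63
addr_hi:5 @ bit 0 → (0x2c62>>0)&0x1f = 0x2  ←
addr_hi signed 5b, MSB=0: value = 2

2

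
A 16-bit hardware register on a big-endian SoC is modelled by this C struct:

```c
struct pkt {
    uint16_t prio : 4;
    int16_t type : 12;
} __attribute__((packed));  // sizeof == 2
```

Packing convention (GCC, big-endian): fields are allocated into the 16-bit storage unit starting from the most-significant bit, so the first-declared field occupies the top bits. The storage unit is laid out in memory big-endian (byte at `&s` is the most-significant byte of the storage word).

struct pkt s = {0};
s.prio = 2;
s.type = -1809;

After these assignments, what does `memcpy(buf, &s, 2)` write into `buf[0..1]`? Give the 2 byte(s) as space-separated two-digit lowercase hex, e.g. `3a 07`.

prio (4b) val=2 bits=0x2 at bit 12: 0x2000
type (12b) val=-1809 bits=0x8ef at bit 0: 0x28ef
word = 0x28ef → big-endian bytes:
  [0]=0x28  [1]=0xef

28 ef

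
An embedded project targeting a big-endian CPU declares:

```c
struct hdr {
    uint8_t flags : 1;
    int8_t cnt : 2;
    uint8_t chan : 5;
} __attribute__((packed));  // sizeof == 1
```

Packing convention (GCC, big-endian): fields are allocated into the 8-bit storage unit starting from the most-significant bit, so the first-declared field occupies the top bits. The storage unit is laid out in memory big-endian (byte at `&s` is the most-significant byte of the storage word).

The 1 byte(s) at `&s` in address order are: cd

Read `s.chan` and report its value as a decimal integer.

13

[0]=0xcd (big-endian) → word 0xcd
flags:1 @ bit 7 → (0xcd>>7)&0x1 = 0x1
cnt:2 @ bit 5 → (0xcd>>5)&0x3 = 0x2
chan:5 @ bit 0 → (0xcd>>0)&0x1f = 0xd  ←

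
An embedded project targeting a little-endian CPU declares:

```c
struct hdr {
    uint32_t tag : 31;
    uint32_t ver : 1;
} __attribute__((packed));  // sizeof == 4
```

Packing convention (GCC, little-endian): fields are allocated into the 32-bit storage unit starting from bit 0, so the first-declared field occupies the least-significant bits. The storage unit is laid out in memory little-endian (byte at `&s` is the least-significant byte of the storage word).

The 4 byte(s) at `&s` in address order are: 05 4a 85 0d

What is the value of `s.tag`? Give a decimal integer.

226839045

[0]=0x05 [1]=0x4a [2]=0x85 [3]=0x0d (little-endian) → word 0x0d854a05
tag [0+:31] = (word>>0) & 0x7fffffff = 226839045  ←
ver [31+:1] = (word>>31) & 0x1 = 0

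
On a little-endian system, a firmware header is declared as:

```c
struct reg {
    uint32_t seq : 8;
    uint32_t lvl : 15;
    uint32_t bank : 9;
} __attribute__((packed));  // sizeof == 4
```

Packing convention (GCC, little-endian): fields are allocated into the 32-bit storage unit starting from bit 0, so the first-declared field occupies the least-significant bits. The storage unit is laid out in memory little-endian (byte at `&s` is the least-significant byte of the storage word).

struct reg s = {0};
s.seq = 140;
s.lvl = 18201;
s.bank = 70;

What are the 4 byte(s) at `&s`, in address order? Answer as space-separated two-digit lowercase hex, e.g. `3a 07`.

8c 19 47 23

seq:8 = 140 → 0x8c << 0 → word 0x0000008c
lvl:15 = 18201 → 0x4719 << 8 → word 0x0047198c
bank:9 = 70 → 0x46 << 23 → word 0x2347198c
word = 0x2347198c → little-endian bytes:
  [0]=0x8c  [1]=0x19  [2]=0x47  [3]=0x23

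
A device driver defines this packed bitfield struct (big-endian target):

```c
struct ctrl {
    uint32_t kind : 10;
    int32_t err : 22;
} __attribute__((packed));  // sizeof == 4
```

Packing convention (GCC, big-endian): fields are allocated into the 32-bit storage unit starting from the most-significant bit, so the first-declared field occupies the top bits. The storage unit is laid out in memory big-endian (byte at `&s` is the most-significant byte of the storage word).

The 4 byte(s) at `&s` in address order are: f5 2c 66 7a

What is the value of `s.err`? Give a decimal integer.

[0]=0xf5 [1]=0x2c [2]=0x66 [3]=0x7a (big-endian) → word 0xf52c667a
kind [22+:10] = (word>>22) & 0x3ff = 980
err [0+:22] = (word>>0) & 0x3fffff = 2909818  ←
err signed 22b, MSB=1: 2909818 - 4194304 = -1284486

-1284486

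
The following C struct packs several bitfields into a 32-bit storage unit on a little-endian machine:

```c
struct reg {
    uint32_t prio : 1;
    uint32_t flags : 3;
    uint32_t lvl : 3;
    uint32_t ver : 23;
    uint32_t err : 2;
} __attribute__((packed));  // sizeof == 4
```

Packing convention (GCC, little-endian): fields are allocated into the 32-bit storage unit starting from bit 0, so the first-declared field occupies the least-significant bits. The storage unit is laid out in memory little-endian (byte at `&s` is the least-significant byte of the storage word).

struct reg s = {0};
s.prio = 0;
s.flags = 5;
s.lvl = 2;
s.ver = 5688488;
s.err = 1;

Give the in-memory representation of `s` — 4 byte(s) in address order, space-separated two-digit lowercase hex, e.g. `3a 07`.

2a 54 66 6b

[0+:1] prio=0 & 0x1 = 0x0; word=0x00000000
[1+:3] flags=5 & 0x7 = 0x5; word=0x0000000a
[4+:3] lvl=2 & 0x7 = 0x2; word=0x0000002a
[7+:23] ver=5688488 & 0x7fffff = 0x56cca8; word=0x2b66542a
[30+:2] err=1 & 0x3 = 0x1; word=0x6b66542a
word = 0x6b66542a → little-endian bytes:
  [0]=0x2a  [1]=0x54  [2]=0x66  [3]=0x6b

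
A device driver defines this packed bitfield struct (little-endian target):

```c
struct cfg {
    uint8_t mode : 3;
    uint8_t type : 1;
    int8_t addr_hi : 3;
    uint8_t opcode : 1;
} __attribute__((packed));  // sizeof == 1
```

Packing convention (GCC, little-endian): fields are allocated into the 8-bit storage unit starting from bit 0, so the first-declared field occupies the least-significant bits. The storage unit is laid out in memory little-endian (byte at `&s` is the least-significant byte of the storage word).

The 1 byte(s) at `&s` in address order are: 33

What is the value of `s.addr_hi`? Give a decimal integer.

3

[0]=0x33 (little-endian) → word 0x33
mode [0+:3] = (word>>0) & 0x7 = 3
type [3+:1] = (word>>3) & 0x1 = 0
addr_hi [4+:3] = (word>>4) & 0x7 = 3  ←
opcode [7+:1] = (word>>7) & 0x1 = 0
addr_hi signed 3b, MSB=0: value = 3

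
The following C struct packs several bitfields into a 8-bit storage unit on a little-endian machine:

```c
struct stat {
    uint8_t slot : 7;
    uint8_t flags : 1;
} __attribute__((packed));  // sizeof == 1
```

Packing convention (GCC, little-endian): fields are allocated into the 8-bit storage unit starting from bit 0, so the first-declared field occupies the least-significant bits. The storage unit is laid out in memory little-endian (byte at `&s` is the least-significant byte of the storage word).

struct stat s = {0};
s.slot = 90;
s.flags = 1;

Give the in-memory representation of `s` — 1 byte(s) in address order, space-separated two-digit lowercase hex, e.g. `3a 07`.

da

slot:7 = 90 → 0x5a << 0 → word 0x5a
flags:1 = 1 → 0x1 << 7 → word 0xda
word = 0xda → little-endian bytes:
  [0]=0xda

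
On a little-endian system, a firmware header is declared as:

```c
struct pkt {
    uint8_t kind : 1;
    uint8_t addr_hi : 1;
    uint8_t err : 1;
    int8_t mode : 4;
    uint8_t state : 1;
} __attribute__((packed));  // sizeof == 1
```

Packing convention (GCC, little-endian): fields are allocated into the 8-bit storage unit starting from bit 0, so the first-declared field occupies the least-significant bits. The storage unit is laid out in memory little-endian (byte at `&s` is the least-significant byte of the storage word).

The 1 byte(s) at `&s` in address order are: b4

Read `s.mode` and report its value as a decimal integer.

6

[0]=0xb4 (little-endian) → word 0xb4
kind:1 @ bit 0 → (0xb4>>0)&0x1 = 0x0
addr_hi:1 @ bit 1 → (0xb4>>1)&0x1 = 0x0
err:1 @ bit 2 → (0xb4>>2)&0x1 = 0x1
mode:4 @ bit 3 → (0xb4>>3)&0xf = 0x6  ←
state:1 @ bit 7 → (0xb4>>7)&0x1 = 0x1
mode signed 4b, MSB=0: value = 6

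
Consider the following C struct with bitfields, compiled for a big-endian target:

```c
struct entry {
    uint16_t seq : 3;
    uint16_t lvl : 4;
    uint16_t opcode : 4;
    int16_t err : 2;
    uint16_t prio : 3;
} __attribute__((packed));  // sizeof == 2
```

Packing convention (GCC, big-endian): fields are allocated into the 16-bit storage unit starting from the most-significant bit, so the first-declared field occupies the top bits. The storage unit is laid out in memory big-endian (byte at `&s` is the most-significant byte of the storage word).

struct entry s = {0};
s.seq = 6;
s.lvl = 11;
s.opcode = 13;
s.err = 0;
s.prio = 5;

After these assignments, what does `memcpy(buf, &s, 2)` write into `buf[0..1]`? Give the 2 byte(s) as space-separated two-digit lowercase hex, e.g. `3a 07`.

[13+:3] seq=6 & 0x7 = 0x6; word=0xc000
[9+:4] lvl=11 & 0xf = 0xb; word=0xd600
[5+:4] opcode=13 & 0xf = 0xd; word=0xd7a0
[3+:2] err=0 & 0x3 = 0x0; word=0xd7a0
[0+:3] prio=5 & 0x7 = 0x5; word=0xd7a5
word = 0xd7a5 → big-endian bytes:
  [0]=0xd7  [1]=0xa5

d7 a5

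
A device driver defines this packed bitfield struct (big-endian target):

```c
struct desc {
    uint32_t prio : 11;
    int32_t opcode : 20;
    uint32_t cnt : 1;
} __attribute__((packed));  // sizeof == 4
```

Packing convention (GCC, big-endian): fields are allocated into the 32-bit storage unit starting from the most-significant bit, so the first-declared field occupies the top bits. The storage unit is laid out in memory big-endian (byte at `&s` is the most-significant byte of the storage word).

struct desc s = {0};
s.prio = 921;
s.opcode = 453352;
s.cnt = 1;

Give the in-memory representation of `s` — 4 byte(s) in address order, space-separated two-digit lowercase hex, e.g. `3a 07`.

73 2d d5 d1

prio:11 = 921 → 0x399 << 21 → word 0x73200000
opcode:20 = 453352 → 0x6eae8 << 1 → word 0x732dd5d0
cnt:1 = 1 → 0x1 << 0 → word 0x732dd5d1
word = 0x732dd5d1 → big-endian bytes:
  [0]=0x73  [1]=0x2d  [2]=0xd5  [3]=0xd1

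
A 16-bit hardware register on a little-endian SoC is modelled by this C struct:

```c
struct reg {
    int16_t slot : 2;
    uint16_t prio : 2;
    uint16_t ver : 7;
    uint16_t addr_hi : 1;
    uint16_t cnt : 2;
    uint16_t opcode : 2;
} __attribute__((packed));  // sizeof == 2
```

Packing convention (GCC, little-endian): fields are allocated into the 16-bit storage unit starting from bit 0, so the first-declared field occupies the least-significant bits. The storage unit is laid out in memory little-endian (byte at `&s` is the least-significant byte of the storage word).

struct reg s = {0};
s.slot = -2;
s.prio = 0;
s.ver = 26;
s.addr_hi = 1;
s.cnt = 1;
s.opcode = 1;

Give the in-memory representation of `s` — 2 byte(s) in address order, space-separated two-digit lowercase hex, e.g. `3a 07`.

slot (2b) val=-2 bits=0x2 at bit 0: 0x0002
prio (2b) val=0 bits=0x0 at bit 2: 0x0002
ver (7b) val=26 bits=0x1a at bit 4: 0x01a2
addr_hi (1b) val=1 bits=0x1 at bit 11: 0x09a2
cnt (2b) val=1 bits=0x1 at bit 12: 0x19a2
opcode (2b) val=1 bits=0x1 at bit 14: 0x59a2
word = 0x59a2 → little-endian bytes:
  [0]=0xa2  [1]=0x59

a2 59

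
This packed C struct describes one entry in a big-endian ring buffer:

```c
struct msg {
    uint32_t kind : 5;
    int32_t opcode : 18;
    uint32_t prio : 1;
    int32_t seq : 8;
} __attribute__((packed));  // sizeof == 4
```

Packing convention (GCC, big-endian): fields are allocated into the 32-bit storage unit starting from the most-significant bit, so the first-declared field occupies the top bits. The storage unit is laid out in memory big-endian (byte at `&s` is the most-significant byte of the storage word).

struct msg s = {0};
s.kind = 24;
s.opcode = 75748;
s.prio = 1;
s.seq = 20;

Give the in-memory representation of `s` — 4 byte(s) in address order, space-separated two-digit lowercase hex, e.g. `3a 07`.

c2 4f c9 14

kind (5b) val=24 bits=0x18 at bit 27: 0xc0000000
opcode (18b) val=75748 bits=0x127e4 at bit 9: 0xc24fc800
prio (1b) val=1 bits=0x1 at bit 8: 0xc24fc900
seq (8b) val=20 bits=0x14 at bit 0: 0xc24fc914
word = 0xc24fc914 → big-endian bytes:
  [0]=0xc2  [1]=0x4f  [2]=0xc9  [3]=0x14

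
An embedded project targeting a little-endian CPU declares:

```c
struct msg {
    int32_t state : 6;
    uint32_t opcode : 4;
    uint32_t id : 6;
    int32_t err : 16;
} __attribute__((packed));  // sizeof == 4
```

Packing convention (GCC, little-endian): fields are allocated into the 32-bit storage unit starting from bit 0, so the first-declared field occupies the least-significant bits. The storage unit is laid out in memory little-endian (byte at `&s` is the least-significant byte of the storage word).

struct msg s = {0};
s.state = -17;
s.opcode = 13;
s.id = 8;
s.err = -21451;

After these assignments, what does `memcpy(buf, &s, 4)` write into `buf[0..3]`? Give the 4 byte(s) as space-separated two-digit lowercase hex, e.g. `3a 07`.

state:6 = -17 → 0x2f << 0 → word 0x0000002f
opcode:4 = 13 → 0xd << 6 → word 0x0000036f
id:6 = 8 → 0x8 << 10 → word 0x0000236f
err:16 = -21451 → 0xac35 << 16 → word 0xac35236f
word = 0xac35236f → little-endian bytes:
  [0]=0x6f  [1]=0x23  [2]=0x35  [3]=0xac

6f 23 35 ac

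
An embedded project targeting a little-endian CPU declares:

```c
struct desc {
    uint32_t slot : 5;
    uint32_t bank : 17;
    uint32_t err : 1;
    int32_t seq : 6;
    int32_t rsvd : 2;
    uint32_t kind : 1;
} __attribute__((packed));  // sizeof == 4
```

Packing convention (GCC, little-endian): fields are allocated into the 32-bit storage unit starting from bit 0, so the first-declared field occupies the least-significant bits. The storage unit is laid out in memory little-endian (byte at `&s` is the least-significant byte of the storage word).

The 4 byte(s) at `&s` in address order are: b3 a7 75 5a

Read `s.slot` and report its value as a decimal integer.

19

[0]=0xb3 [1]=0xa7 [2]=0x75 [3]=0x5a (little-endian) → word 0x5a75a7b3
slot [0+:5] = (word>>0) & 0x1f = 19  ←
bank [5+:17] = (word>>5) & 0x1ffff = 109885
err [22+:1] = (word>>22) & 0x1 = 1
seq [23+:6] = (word>>23) & 0x3f = 52
rsvd [29+:2] = (word>>29) & 0x3 = 2
kind [31+:1] = (word>>31) & 0x1 = 0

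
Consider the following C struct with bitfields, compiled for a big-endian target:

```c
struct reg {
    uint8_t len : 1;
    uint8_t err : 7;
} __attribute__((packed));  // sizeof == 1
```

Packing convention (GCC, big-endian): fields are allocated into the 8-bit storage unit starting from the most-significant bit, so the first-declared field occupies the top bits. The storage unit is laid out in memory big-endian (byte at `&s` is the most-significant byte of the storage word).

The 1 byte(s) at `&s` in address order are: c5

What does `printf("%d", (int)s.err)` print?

69

[0]=0xc5 (big-endian) → word 0xc5
len [7+:1] = (word>>7) & 0x1 = 1
err [0+:7] = (word>>0) & 0x7f = 69  ←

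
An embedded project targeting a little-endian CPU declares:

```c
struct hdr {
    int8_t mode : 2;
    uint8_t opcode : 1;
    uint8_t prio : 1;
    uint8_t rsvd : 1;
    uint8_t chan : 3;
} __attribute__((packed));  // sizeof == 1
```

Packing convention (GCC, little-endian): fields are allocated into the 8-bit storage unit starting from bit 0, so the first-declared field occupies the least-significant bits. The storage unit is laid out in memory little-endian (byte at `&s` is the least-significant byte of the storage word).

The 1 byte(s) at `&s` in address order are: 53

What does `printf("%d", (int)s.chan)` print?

[0]=0x53 (little-endian) → word 0x53
mode [0+:2] = (word>>0) & 0x3 = 3
opcode [2+:1] = (word>>2) & 0x1 = 0
prio [3+:1] = (word>>3) & 0x1 = 0
rsvd [4+:1] = (word>>4) & 0x1 = 1
chan [5+:3] = (word>>5) & 0x7 = 2  ←

2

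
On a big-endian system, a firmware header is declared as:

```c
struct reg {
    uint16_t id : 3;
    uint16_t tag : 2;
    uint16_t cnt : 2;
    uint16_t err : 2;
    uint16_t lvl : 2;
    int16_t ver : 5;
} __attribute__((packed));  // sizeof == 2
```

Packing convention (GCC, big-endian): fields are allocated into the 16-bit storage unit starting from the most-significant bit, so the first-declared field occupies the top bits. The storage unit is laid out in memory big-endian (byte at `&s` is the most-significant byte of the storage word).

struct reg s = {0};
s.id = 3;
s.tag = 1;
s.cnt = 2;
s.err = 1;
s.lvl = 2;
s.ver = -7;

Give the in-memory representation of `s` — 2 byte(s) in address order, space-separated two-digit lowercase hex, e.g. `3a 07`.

6c d9

id (3b) val=3 bits=0x3 at bit 13: 0x6000
tag (2b) val=1 bits=0x1 at bit 11: 0x6800
cnt (2b) val=2 bits=0x2 at bit 9: 0x6c00
err (2b) val=1 bits=0x1 at bit 7: 0x6c80
lvl (2b) val=2 bits=0x2 at bit 5: 0x6cc0
ver (5b) val=-7 bits=0x19 at bit 0: 0x6cd9
word = 0x6cd9 → big-endian bytes:
  [0]=0x6c  [1]=0xd9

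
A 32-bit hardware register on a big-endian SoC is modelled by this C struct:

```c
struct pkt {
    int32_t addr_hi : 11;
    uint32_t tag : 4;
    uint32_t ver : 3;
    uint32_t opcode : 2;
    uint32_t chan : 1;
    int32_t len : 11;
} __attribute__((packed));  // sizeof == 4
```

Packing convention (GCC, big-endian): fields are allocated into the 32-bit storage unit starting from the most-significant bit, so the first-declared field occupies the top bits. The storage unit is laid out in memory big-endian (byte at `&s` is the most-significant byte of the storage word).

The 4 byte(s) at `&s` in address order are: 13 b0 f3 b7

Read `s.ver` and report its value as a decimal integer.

3

[0]=0x13 [1]=0xb0 [2]=0xf3 [3]=0xb7 (big-endian) → word 0x13b0f3b7
addr_hi [21+:11] = (word>>21) & 0x7ff = 157
tag [17+:4] = (word>>17) & 0xf = 8
ver [14+:3] = (word>>14) & 0x7 = 3  ←
opcode [12+:2] = (word>>12) & 0x3 = 3
chan [11+:1] = (word>>11) & 0x1 = 0
len [0+:11] = (word>>0) & 0x7ff = 951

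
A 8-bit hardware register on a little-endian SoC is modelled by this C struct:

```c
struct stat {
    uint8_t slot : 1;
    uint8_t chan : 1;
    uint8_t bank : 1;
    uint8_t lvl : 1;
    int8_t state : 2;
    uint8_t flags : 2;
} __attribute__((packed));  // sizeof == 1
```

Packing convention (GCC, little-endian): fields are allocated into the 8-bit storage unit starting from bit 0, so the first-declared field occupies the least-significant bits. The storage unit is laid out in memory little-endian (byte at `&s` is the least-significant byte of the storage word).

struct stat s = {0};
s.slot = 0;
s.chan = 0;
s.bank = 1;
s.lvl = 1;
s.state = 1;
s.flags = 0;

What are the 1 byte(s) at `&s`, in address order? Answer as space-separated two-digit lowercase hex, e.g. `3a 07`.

1c

slot (1b) val=0 bits=0x0 at bit 0: 0x00
chan (1b) val=0 bits=0x0 at bit 1: 0x00
bank (1b) val=1 bits=0x1 at bit 2: 0x04
lvl (1b) val=1 bits=0x1 at bit 3: 0x0c
state (2b) val=1 bits=0x1 at bit 4: 0x1c
flags (2b) val=0 bits=0x0 at bit 6: 0x1c
word = 0x1c → little-endian bytes:
  [0]=0x1c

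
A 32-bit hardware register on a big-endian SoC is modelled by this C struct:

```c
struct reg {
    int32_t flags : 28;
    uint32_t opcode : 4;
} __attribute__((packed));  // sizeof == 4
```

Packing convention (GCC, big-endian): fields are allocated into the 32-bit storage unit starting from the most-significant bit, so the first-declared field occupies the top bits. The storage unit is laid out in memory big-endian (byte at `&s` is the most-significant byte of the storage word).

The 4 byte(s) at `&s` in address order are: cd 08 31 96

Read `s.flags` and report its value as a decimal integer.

-53443815

[0]=0xcd [1]=0x08 [2]=0x31 [3]=0x96 (big-endian) → word 0xcd083196
flags:28 @ bit 4 → (0xcd083196>>4)&0xfffffff = 0xcd08319  ←
opcode:4 @ bit 0 → (0xcd083196>>0)&0xf = 0x6
flags signed 28b, MSB=1: 214991641 - 268435456 = -53443815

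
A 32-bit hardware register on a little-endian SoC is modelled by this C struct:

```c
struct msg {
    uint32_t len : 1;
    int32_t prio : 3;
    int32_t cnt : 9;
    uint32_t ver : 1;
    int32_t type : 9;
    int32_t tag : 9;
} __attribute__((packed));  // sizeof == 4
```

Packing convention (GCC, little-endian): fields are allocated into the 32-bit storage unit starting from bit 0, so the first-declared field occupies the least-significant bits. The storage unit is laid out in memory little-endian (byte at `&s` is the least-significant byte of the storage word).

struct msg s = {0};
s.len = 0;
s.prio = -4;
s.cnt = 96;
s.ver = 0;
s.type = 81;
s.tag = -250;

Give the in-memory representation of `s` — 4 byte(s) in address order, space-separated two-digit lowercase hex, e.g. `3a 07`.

[0+:1] len=0 & 0x1 = 0x0; word=0x00000000
[1+:3] prio=-4 & 0x7 = 0x4; word=0x00000008
[4+:9] cnt=96 & 0x1ff = 0x60; word=0x00000608
[13+:1] ver=0 & 0x1 = 0x0; word=0x00000608
[14+:9] type=81 & 0x1ff = 0x51; word=0x00144608
[23+:9] tag=-250 & 0x1ff = 0x106; word=0x83144608
word = 0x83144608 → little-endian bytes:
  [0]=0x08  [1]=0x46  [2]=0x14  [3]=0x83

08 46 14 83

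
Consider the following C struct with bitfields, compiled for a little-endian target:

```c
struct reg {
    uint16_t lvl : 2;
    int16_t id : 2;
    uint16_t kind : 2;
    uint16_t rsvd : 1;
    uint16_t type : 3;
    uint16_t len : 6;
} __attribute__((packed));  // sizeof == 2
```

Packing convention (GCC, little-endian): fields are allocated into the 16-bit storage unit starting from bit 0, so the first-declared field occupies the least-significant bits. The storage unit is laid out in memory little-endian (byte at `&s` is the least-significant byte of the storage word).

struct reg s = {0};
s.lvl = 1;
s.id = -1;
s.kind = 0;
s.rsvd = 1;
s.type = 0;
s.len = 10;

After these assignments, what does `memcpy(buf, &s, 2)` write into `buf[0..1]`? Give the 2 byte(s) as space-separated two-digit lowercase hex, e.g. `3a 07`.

lvl:2 = 1 → 0x1 << 0 → word 0x0001
id:2 = -1 → 0x3 << 2 → word 0x000d
kind:2 = 0 → 0x0 << 4 → word 0x000d
rsvd:1 = 1 → 0x1 << 6 → word 0x004d
type:3 = 0 → 0x0 << 7 → word 0x004d
len:6 = 10 → 0xa << 10 → word 0x284d
word = 0x284d → little-endian bytes:
  [0]=0x4d  [1]=0x28

4d 28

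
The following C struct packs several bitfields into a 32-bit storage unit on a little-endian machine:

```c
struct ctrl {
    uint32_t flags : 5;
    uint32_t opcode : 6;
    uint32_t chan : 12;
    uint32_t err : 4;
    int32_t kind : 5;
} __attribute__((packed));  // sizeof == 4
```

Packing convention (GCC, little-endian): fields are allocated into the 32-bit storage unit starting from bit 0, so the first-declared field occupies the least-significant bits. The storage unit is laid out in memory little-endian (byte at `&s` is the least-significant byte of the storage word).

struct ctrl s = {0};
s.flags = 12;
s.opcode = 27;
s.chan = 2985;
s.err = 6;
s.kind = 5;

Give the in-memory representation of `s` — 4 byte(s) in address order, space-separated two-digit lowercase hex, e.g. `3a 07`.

6c 4b 5d 2b

flags (5b) val=12 bits=0xc at bit 0: 0x0000000c
opcode (6b) val=27 bits=0x1b at bit 5: 0x0000036c
chan (12b) val=2985 bits=0xba9 at bit 11: 0x005d4b6c
err (4b) val=6 bits=0x6 at bit 23: 0x035d4b6c
kind (5b) val=5 bits=0x5 at bit 27: 0x2b5d4b6c
word = 0x2b5d4b6c → little-endian bytes:
  [0]=0x6c  [1]=0x4b  [2]=0x5d  [3]=0x2b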